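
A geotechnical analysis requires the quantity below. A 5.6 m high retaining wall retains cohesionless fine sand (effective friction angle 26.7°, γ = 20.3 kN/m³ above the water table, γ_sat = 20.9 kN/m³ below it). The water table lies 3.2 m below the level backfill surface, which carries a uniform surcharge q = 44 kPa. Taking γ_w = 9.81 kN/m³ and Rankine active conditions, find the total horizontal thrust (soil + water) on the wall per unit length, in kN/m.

K_a = tan²(45° − φ/2) = 0.3800.
γ' = 20.9 − 9.81 = 11.09 kN/m³. h₂ = H − d_w = 2.4 m.
σ'_h: at surface K_a·q = 16.72; at WT K_a(q+γd_w) = 41.40; at base K_a(q+γd_w+γ'h₂) = 51.51 kPa.
P₁ = ½(16.72+41.40)×3.2 = 92.99; P₂ = ½(41.40+51.51)×2.4 = 111.5; P_w = ½γ_w h₂² = 28.25.
Total = 92.99+111.5+28.25 = 232.7 kN/m.

233 kN/m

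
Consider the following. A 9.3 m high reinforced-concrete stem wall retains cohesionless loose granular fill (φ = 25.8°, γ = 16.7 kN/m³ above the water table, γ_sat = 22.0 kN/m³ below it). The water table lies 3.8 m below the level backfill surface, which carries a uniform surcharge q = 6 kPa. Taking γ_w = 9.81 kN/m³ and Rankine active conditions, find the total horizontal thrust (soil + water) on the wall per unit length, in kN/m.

K_a = tan²(45° − φ/2) = 0.3935.
γ' = 22.0 − 9.81 = 12.19 kN/m³. h₂ = H − d_w = 5.5 m.
σ'_h: at surface K_a·q = 2.361; at WT K_a(q+γd_w) = 27.33; at base K_a(q+γd_w+γ'h₂) = 53.72 kPa.
P₁ = ½(2.361+27.33)×3.8 = 56.42; P₂ = ½(27.33+53.72)×5.5 = 222.9; P_w = ½γ_w h₂² = 148.4.
Total = 56.42+222.9+148.4 = 427.7 kN/m.

428 kN/m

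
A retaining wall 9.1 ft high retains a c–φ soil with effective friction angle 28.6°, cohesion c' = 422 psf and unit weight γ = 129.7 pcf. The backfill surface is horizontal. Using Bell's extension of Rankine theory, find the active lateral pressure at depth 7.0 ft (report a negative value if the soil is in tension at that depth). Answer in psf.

-181 psf

K_a = (1 − sin φ)/(1 + sin φ) = 0.3525.
σ_a = K_a γ z − 2c√K_a = 0.3525×129.7×7.0 − 2×422×0.5938 = -181.1 psf.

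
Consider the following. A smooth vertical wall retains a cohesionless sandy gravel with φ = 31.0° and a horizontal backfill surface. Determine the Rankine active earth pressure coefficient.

K_a = (1 − sin φ)/(1 + sin φ) = (1 − sin 31.0°)/(1 + sin 31.0°) = 0.3201.

0.320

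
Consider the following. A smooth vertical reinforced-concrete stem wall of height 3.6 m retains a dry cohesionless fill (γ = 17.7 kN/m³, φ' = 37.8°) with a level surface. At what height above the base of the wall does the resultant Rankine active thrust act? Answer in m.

1.20 m

K_a = 0.2400.
The pressure distribution is triangular, so the resultant acts at H/3 above the base = 3.6/3 = 1.200 m.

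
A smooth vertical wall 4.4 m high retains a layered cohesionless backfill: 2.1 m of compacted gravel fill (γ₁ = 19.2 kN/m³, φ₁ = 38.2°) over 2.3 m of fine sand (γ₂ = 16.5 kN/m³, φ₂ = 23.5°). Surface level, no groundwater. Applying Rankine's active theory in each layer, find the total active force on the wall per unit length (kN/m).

K_a1 = tan²(45°−38.2°/2) = 0.2358; K_a2 = tan²(45°−23.5°/2) = 0.4298.
Layer 1: σ at base = K_a1 γ₁ h₁ = 9.507 kPa; P₁ = ½×9.507×2.1 = 9.982.
Layer 2: σ_v at top = γ₁h₁ = 40.32; σ_h top = K_a2×40.32 = 17.33; σ_h base = K_a2×(40.32+16.5×2.3) = 33.64.
P₂ = ½(17.33+33.64)×2.3 = 58.62. Total P_a = 9.982+58.62 = 68.60 kN/m.

68.6 kN/m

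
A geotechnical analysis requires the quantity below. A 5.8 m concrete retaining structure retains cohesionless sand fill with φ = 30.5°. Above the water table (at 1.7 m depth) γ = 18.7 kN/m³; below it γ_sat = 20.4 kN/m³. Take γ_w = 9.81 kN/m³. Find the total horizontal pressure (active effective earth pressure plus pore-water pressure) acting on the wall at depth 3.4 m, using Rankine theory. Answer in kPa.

32.9 kPa

K_a = (1 − sin φ)/(1 + sin φ) = 0.3267.
γ' = 20.4 − 9.81 = 10.59 kN/m³.
Effective vertical stress at 3.4 m: σ'_v = 18.7×1.7 + 10.59×1.70 = 49.79 kPa.
σ'_h = K_a σ'_v = 0.3267 × 49.79 = 16.27 kPa; u = γ_w × 1.70 = 16.68 kPa.
Total σ_h = 16.27 + 16.68 = 32.94 kPa.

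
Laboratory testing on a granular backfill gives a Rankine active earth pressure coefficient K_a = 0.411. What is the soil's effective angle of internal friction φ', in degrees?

K_a = tan²(45° − φ/2) ⇒ 45° − φ/2 = arctan(√0.411) = 32.66°.
φ = 2(45° − 32.66°) = 24.67°.

24.7°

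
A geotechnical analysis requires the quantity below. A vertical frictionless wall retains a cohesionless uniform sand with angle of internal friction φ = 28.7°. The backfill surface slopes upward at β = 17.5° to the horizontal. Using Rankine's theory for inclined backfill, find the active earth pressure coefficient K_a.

0.416

K_a = cos β · (cos β − √(cos²β − cos²φ)) / (cos β + √(cos²β − cos²φ)).
cos β = 0.9537, cos φ = 0.8771, √(cos²β − cos²φ) = 0.3744.
K_a = 0.9537 × (0.9537 − 0.3744)/(0.9537 + 0.3744) = 0.4160.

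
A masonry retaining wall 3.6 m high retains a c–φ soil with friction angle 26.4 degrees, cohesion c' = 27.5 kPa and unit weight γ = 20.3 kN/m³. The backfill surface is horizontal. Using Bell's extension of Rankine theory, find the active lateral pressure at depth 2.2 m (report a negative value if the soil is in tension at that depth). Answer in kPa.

K_a = (1 − sin φ)/(1 + sin φ) = 0.3844.
σ_a = K_a γ z − 2c√K_a = 0.3844×20.3×2.2 − 2×27.5×0.6200 = -16.93 kPa.

-16.9 kPa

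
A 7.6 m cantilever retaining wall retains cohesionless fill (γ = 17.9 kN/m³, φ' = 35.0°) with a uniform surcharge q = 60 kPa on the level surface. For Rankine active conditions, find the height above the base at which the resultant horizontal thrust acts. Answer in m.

3.13 m

K_a = 0.2710.
Triangular part P₁ = ½K_aγH² = 140.1 at H/3 = 2.533 m; rectangular part P₂ = K_a q H = 123.6 at H/2 = 3.800 m.
ȳ = (P₁·2.533 + P₂·3.800)/(P₁+P₂) = 3.127 m.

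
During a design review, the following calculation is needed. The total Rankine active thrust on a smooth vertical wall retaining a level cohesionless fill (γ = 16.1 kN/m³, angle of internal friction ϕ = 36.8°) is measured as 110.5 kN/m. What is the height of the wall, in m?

7.40 m

K_a = 0.2508. P_a = ½ K_a γ H² ⇒ H = √(2P_a/(K_a γ)).
H = √(2×110.5/(0.2508×16.1)) = 7.399 m.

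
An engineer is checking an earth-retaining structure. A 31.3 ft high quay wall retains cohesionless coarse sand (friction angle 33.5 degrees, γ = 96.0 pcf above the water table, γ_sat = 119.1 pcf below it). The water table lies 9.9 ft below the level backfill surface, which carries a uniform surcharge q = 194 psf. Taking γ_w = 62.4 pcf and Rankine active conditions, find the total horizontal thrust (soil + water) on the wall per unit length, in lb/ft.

K_a = tan²(45° − φ/2) = 0.2887.
γ' = 119.1 − 62.4 = 56.70 pcf. h₂ = H − d_w = 21.4 ft.
σ'_h: at surface K_a·q = 56.01; at WT K_a(q+γd_w) = 330.4; at base K_a(q+γd_w+γ'h₂) = 680.7 psf.
P₁ = ½(56.01+330.4)×9.9 = 1913; P₂ = ½(330.4+680.7)×21.4 = 10820; P_w = ½γ_w h₂² = 14290.
Total = 1913+10820+14290 = 27020 lb/ft.

27000 lb/ft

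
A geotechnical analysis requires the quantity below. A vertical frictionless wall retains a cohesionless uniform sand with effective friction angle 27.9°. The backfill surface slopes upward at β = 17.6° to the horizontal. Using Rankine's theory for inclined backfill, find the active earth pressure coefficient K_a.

0.434

K_a = cos β · (cos β − √(cos²β − cos²φ)) / (cos β + √(cos²β − cos²φ)).
cos β = 0.9532, cos φ = 0.8838, √(cos²β − cos²φ) = 0.3571.
K_a = 0.9532 × (0.9532 − 0.3571)/(0.9532 + 0.3571) = 0.4336.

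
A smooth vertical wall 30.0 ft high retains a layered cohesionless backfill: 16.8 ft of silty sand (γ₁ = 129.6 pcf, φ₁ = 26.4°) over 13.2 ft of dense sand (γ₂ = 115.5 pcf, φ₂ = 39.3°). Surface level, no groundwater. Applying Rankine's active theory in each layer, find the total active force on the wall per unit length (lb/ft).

15700 lb/ft

K_a1 = tan²(45°−26.4°/2) = 0.3844; K_a2 = tan²(45°−39.3°/2) = 0.2245.
Layer 1: σ at base = K_a1 γ₁ h₁ = 837.0 psf; P₁ = ½×837.0×16.8 = 7031.
Layer 2: σ_v at top = γ₁h₁ = 2177; σ_h top = K_a2×2177 = 488.7; σ_h base = K_a2×(2177+115.5×13.2) = 830.9.
P₂ = ½(488.7+830.9)×13.2 = 8709. Total P_a = 7031+8709 = 15740 lb/ft.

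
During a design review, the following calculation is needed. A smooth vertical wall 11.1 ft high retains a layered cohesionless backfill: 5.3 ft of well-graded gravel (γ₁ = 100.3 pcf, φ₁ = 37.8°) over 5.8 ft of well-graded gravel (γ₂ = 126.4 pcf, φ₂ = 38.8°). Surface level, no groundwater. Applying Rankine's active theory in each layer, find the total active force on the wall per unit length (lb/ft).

1530 lb/ft

K_a1 = tan²(45°−37.8°/2) = 0.2400; K_a2 = tan²(45°−38.8°/2) = 0.2296.
Layer 1: σ at base = K_a1 γ₁ h₁ = 127.6 psf; P₁ = ½×127.6×5.3 = 338.1.
Layer 2: σ_v at top = γ₁h₁ = 531.6; σ_h top = K_a2×531.6 = 122.0; σ_h base = K_a2×(531.6+126.4×5.8) = 290.3.
P₂ = ½(122.0+290.3)×5.8 = 1196. Total P_a = 338.1+1196 = 1534 lb/ft.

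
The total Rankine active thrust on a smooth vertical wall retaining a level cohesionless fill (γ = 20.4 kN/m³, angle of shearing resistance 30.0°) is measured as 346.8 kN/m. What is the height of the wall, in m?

10.1 m

K_a = 0.3333. P_a = ½ K_a γ H² ⇒ H = √(2P_a/(K_a γ)).
H = √(2×346.8/(0.3333×20.4)) = 10.10 m.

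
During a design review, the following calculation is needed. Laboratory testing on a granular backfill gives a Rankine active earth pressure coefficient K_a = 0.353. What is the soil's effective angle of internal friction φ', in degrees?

K_a = tan²(45° − φ/2) ⇒ 45° − φ/2 = arctan(√0.353) = 30.72°.
φ = 2(45° − 30.72°) = 28.57°.

28.6°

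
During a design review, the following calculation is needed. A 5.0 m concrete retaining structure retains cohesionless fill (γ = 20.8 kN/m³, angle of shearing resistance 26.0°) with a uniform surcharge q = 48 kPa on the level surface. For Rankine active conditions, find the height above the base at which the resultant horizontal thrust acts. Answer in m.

K_a = 0.3905.
Triangular part P₁ = ½K_aγH² = 101.5 at H/3 = 1.667 m; rectangular part P₂ = K_a q H = 93.71 at H/2 = 2.500 m.
ȳ = (P₁·1.667 + P₂·2.500)/(P₁+P₂) = 2.067 m.

2.07 m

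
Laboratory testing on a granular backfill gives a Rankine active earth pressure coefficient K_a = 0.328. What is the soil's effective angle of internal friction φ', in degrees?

30.4°

K_a = tan²(45° − φ/2) ⇒ 45° − φ/2 = arctan(√0.328) = 29.80°.
φ = 2(45° − 29.80°) = 30.40°.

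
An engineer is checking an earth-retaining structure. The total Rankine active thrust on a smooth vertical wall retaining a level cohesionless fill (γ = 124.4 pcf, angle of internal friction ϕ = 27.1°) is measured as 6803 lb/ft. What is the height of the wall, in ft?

17.1 ft

K_a = 0.3741. P_a = ½ K_a γ H² ⇒ H = √(2P_a/(K_a γ)).
H = √(2×6803/(0.3741×124.4)) = 17.10 ft.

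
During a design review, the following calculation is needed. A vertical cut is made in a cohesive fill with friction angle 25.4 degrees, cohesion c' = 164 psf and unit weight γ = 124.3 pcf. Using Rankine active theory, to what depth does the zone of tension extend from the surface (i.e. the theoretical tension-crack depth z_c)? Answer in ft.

4.17 ft

K_a = tan²(45° − 25.4°/2) = 0.3996; √K_a = 0.6322.
The active pressure is zero where K_a γ z = 2c√K_a, so z_c = 2c/(γ√K_a) = 2×164/(124.3×0.6322) = 4.174 ft.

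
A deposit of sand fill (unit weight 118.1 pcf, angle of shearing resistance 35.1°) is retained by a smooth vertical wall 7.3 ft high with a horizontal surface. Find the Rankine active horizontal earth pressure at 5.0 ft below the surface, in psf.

K_a = (1 − sin φ)/(1 + sin φ) = 0.2698.
σ_h = K_a γ z = 0.2698 × 118.1 × 5.0 = 159.3 psf.

159 psf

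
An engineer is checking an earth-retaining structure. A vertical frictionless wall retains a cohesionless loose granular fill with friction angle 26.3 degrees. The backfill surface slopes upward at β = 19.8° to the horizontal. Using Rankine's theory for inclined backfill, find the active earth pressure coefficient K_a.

0.503

K_a = cos β · (cos β − √(cos²β − cos²φ)) / (cos β + √(cos²β − cos²φ)).
cos β = 0.9409, cos φ = 0.8965, √(cos²β − cos²φ) = 0.2856.
K_a = 0.9409 × (0.9409 − 0.2856)/(0.9409 + 0.2856) = 0.5027.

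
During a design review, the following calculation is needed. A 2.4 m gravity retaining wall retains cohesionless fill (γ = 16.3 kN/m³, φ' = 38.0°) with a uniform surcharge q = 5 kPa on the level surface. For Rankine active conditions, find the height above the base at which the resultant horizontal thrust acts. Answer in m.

K_a = 0.2379.
Triangular part P₁ = ½K_aγH² = 11.17 at H/3 = 0.8000 m; rectangular part P₂ = K_a q H = 2.855 at H/2 = 1.200 m.
ȳ = (P₁·0.8000 + P₂·1.200)/(P₁+P₂) = 0.8814 m.

0.881 m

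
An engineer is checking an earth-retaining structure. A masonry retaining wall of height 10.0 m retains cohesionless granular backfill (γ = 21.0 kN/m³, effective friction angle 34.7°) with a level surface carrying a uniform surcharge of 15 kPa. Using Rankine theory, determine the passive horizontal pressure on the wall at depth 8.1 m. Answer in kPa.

K_p = (1 + sin φ)/(1 − sin φ) = 3.643.
σ_v = γz + q = 21.0 × 8.1 + 15 = 185.1 kPa.
σ_h = K_p σ_v = 3.643 × 185.1 = 674.4 kPa.

674 kPa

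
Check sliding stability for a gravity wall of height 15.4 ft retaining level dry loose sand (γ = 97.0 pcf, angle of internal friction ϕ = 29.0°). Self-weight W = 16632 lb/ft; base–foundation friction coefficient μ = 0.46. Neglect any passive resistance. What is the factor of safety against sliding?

1.92

K_a = tan²(45° − 29.0°/2) = 0.3470.
P_a = ½K_aγH² = 0.5×0.3470×97.0×15.4² = 3991 lb/ft, acting at H/3 = 5.133 ft above the base.
FS_sliding = μW / P_a = 0.46×16632 / 3991 = 1.917.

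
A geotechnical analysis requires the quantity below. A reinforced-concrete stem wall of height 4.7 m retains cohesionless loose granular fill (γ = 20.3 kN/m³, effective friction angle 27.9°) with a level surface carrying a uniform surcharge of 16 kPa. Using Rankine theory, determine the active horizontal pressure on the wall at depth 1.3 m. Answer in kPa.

15.4 kPa

K_a = (1 − sin φ)/(1 + sin φ) = 0.3625.
σ_v = γz + q = 20.3 × 1.3 + 16 = 42.39 kPa.
σ_h = K_a σ_v = 0.3625 × 42.39 = 15.36 kPa.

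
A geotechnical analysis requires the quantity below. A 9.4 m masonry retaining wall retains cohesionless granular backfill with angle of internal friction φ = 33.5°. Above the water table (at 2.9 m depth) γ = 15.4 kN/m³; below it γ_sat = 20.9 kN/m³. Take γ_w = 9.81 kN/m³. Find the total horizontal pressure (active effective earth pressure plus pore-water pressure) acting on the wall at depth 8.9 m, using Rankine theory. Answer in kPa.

K_a = (1 − sin φ)/(1 + sin φ) = 0.2887.
γ' = 20.9 − 9.81 = 11.09 kN/m³.
Effective vertical stress at 8.9 m: σ'_v = 15.4×2.9 + 11.09×6.00 = 111.2 kPa.
σ'_h = K_a σ'_v = 0.2887 × 111.2 = 32.10 kPa; u = γ_w × 6.00 = 58.86 kPa.
Total σ_h = 32.10 + 58.86 = 90.96 kPa.

91.0 kPa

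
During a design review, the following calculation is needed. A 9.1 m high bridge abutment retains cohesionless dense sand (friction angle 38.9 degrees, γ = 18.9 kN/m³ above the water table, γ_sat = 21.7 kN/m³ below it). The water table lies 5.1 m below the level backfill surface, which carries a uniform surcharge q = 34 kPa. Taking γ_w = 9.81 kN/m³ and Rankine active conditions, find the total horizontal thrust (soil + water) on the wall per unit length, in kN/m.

315 kN/m

K_a = tan²(45° − φ/2) = 0.2285.
γ' = 21.7 − 9.81 = 11.89 kN/m³. h₂ = H − d_w = 4.0 m.
σ'_h: at surface K_a·q = 7.770; at WT K_a(q+γd_w) = 29.80; at base K_a(q+γd_w+γ'h₂) = 40.67 kPa.
P₁ = ½(7.770+29.80)×5.1 = 95.80; P₂ = ½(29.80+40.67)×4.0 = 140.9; P_w = ½γ_w h₂² = 78.48.
Total = 95.80+140.9+78.48 = 315.2 kN/m.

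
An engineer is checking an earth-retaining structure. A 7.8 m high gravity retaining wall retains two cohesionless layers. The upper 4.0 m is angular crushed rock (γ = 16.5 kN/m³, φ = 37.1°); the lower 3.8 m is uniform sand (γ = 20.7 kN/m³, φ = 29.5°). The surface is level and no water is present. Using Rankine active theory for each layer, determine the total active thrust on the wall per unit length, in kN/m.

K_a1 = tan²(45°−37.1°/2) = 0.2475; K_a2 = tan²(45°−29.5°/2) = 0.3401.
Layer 1: σ at base = K_a1 γ₁ h₁ = 16.33 kPa; P₁ = ½×16.33×4.0 = 32.67.
Layer 2: σ_v at top = γ₁h₁ = 66.00; σ_h top = K_a2×66.00 = 22.45; σ_h base = K_a2×(66.00+20.7×3.8) = 49.20.
P₂ = ½(22.45+49.20)×3.8 = 136.1. Total P_a = 32.67+136.1 = 168.8 kN/m.

169 kN/m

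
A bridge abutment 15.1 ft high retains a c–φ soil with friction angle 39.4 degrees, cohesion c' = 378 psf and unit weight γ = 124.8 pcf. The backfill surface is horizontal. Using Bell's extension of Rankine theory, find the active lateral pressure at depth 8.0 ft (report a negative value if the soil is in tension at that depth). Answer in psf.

K_a = (1 − sin φ)/(1 + sin φ) = 0.2234.
σ_a = K_a γ z − 2c√K_a = 0.2234×124.8×8.0 − 2×378×0.4727 = -134.3 psf.

-134 psf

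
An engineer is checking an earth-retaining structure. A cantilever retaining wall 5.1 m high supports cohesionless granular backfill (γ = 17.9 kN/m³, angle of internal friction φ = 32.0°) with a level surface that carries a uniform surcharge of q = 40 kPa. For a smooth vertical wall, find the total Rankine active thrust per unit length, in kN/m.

K_a = tan²(45° − φ/2) = 0.3073.
Soil triangle: ½ K_a γ H² = 0.5×0.3073×17.9×5.1² = 71.53 kN/m.
Surcharge rectangle: K_a q H = 0.3073×40×5.1 = 62.68 kN/m.
Total = 71.53 + 62.68 = 134.2 kN/m.

134 kN/m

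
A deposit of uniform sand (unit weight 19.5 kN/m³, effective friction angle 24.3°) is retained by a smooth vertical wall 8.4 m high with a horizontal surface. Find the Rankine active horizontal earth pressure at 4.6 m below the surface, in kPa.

K_a = (1 − sin φ)/(1 + sin φ) = 0.4169.
σ_h = K_a γ z = 0.4169 × 19.5 × 4.6 = 37.40 kPa.

37.4 kPa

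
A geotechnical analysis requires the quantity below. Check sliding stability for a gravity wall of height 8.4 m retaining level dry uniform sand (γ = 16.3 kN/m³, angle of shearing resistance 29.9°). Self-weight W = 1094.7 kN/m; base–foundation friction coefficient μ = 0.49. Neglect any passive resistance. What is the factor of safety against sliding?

K_a = tan²(45° − 29.9°/2) = 0.3347.
P_a = ½K_aγH² = 0.5×0.3347×16.3×8.4² = 192.5 kN/m, acting at H/3 = 2.800 m above the base.
FS_sliding = μW / P_a = 0.49×1094.7 / 192.5 = 2.787.

2.79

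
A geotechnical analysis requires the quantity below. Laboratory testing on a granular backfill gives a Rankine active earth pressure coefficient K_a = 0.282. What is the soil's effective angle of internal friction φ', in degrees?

K_a = tan²(45° − φ/2) ⇒ 45° − φ/2 = arctan(√0.282) = 27.97°.
φ = 2(45° − 27.97°) = 34.06°.

34.1°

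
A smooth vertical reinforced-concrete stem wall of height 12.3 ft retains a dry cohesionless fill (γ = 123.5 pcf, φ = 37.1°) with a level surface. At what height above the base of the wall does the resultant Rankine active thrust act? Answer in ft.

4.10 ft

K_a = 0.2475.
The pressure distribution is triangular, so the resultant acts at H/3 above the base = 12.3/3 = 4.100 ft.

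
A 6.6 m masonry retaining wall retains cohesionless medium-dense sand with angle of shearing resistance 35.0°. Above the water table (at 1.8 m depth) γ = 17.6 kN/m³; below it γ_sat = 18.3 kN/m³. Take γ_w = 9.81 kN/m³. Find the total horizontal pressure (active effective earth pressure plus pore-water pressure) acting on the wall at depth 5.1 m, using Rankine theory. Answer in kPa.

48.6 kPa

K_a = (1 − sin φ)/(1 + sin φ) = 0.2710.
γ' = 18.3 − 9.81 = 8.490 kN/m³.
Effective vertical stress at 5.1 m: σ'_v = 17.6×1.8 + 8.490×3.30 = 59.70 kPa.
σ'_h = K_a σ'_v = 0.2710 × 59.70 = 16.18 kPa; u = γ_w × 3.30 = 32.37 kPa.
Total σ_h = 16.18 + 32.37 = 48.55 kPa.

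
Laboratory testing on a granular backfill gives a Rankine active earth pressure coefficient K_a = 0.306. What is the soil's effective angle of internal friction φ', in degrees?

K_a = tan²(45° − φ/2) ⇒ 45° − φ/2 = arctan(√0.306) = 28.95°.
φ = 2(45° − 28.95°) = 32.10°.

32.1°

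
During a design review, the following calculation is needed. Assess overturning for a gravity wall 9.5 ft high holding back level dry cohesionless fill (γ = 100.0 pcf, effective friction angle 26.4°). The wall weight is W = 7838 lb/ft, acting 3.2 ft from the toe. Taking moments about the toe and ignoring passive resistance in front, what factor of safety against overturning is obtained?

4.57

K_a = tan²(45° − 26.4°/2) = 0.3844.
P_a = ½K_aγH² = 0.5×0.3844×100.0×9.5² = 1735 lb/ft, acting at H/3 = 3.167 ft above the base.
Overturning moment M_o = P_a × H/3 = 1735 × 3.167 = 5493.
Resisting moment M_r = W × 3.2 = 7838 × 3.2 = 25080.
FS_overturning = M_r/M_o = 25080/5493 = 4.566.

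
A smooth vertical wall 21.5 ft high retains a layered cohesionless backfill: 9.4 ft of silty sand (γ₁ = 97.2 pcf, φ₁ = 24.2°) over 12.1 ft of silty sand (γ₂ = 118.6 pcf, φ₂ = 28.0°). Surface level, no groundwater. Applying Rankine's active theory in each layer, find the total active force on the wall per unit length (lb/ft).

8920 lb/ft

K_a1 = tan²(45°−24.2°/2) = 0.4185; K_a2 = tan²(45°−28.0°/2) = 0.3610.
Layer 1: σ at base = K_a1 γ₁ h₁ = 382.4 psf; P₁ = ½×382.4×9.4 = 1797.
Layer 2: σ_v at top = γ₁h₁ = 913.7; σ_h top = K_a2×913.7 = 329.9; σ_h base = K_a2×(913.7+118.6×12.1) = 848.0.
P₂ = ½(329.9+848.0)×12.1 = 7126. Total P_a = 1797+7126 = 8923 lb/ft.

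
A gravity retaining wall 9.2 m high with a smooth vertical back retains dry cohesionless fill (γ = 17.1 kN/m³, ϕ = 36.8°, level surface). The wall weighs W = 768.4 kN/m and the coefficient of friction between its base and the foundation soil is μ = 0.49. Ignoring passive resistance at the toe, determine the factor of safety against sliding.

K_a = tan²(45° − 36.8°/2) = 0.2508.
P_a = ½K_aγH² = 0.5×0.2508×17.1×9.2² = 181.5 kN/m, acting at H/3 = 3.067 m above the base.
FS_sliding = μW / P_a = 0.49×768.4 / 181.5 = 2.075.

2.07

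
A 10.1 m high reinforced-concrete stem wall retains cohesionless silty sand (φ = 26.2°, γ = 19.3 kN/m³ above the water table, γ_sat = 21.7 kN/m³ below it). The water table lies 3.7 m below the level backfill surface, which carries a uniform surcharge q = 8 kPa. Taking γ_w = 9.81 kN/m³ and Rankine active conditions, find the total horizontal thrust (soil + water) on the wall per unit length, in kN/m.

K_a = tan²(45° − φ/2) = 0.3874.
γ' = 21.7 − 9.81 = 11.89 kN/m³. h₂ = H − d_w = 6.4 m.
σ'_h: at surface K_a·q = 3.100; at WT K_a(q+γd_w) = 30.77; at base K_a(q+γd_w+γ'h₂) = 60.25 kPa.
P₁ = ½(3.100+30.77)×3.7 = 62.65; P₂ = ½(30.77+60.25)×6.4 = 291.2; P_w = ½γ_w h₂² = 200.9.
Total = 62.65+291.2+200.9 = 554.8 kN/m.

555 kN/m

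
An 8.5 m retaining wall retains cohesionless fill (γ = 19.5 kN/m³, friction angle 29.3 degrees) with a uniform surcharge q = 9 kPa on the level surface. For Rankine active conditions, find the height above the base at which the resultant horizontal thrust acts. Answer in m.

2.97 m

K_a = 0.3428.
Triangular part P₁ = ½K_aγH² = 241.5 at H/3 = 2.833 m; rectangular part P₂ = K_a q H = 26.23 at H/2 = 4.250 m.
ȳ = (P₁·2.833 + P₂·4.250)/(P₁+P₂) = 2.972 m.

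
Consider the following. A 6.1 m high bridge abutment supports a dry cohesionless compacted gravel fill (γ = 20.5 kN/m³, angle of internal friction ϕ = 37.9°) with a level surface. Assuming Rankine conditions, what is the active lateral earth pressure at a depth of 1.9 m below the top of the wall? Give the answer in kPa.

K_a = (1 − sin φ)/(1 + sin φ) = 0.2389.
σ_h = K_a γ z = 0.2389 × 20.5 × 1.9 = 9.307 kPa.

9.31 kPa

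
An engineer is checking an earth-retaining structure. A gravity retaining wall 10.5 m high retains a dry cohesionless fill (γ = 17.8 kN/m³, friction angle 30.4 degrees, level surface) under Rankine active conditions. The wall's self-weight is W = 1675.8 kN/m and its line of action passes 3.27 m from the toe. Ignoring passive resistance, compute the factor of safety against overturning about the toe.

K_a = tan²(45° − 30.4°/2) = 0.3280.
P_a = ½K_aγH² = 0.5×0.3280×17.8×10.5² = 321.8 kN/m, acting at H/3 = 3.500 m above the base.
Overturning moment M_o = P_a × H/3 = 321.8 × 3.500 = 1126.
Resisting moment M_r = W × 3.27 = 1675.8 × 3.27 = 5480.
FS_overturning = M_r/M_o = 5480/1126 = 4.865.

4.86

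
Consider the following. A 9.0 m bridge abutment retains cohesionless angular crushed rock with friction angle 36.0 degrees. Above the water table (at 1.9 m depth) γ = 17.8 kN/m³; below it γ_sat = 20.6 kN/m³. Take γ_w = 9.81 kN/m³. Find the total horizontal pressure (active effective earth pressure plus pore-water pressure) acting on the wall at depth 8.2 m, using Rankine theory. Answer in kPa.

88.2 kPa

K_a = (1 − sin φ)/(1 + sin φ) = 0.2596.
γ' = 20.6 − 9.81 = 10.79 kN/m³.
Effective vertical stress at 8.2 m: σ'_v = 17.8×1.9 + 10.79×6.30 = 101.8 kPa.
σ'_h = K_a σ'_v = 0.2596 × 101.8 = 26.43 kPa; u = γ_w × 6.30 = 61.80 kPa.
Total σ_h = 26.43 + 61.80 = 88.23 kPa.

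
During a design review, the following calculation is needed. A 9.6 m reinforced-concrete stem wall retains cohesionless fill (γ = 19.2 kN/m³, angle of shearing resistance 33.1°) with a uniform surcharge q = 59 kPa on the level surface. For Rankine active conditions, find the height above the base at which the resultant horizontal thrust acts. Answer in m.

3.82 m

K_a = 0.2936.
Triangular part P₁ = ½K_aγH² = 259.7 at H/3 = 3.200 m; rectangular part P₂ = K_a q H = 166.3 at H/2 = 4.800 m.
ȳ = (P₁·3.200 + P₂·4.800)/(P₁+P₂) = 3.825 m.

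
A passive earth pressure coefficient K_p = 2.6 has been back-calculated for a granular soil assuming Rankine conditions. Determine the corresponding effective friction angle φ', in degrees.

K_p = (1+sin φ)/(1−sin φ) ⇒ sin φ = (K_p − 1)/(K_p + 1) = 0.4444.
φ = arcsin(0.4444) = 26.39°.

26.4°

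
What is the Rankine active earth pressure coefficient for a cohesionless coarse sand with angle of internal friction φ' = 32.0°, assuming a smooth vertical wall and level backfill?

K_a = tan²(45° − φ/2) = tan²(29.00°) = 0.3073.

0.307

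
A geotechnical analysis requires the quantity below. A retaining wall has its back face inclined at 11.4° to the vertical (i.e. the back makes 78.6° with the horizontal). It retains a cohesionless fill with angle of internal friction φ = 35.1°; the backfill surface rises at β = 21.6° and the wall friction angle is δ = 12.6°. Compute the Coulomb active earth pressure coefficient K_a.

K_a = sin²(α+φ) / [sin²α · sin(α−δ) · (1 + √{sin(φ+δ)sin(φ−β) / (sin(α−δ)sin(α+β))})²].
With α = 78.6°, φ = 35.1°, δ = 12.6°, β = 21.6°: K_a = 0.4617.

0.462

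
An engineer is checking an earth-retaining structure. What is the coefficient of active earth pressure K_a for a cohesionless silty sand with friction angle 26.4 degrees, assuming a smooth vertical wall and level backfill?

K_a = tan²(45° − φ/2) = tan²(31.80°) = 0.3844.

0.384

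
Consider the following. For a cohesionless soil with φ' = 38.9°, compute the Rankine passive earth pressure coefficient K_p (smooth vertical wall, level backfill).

K_p = (1 + sin φ)/(1 − sin φ) = tan²(45° + 38.9°/2) = 4.376.

4.38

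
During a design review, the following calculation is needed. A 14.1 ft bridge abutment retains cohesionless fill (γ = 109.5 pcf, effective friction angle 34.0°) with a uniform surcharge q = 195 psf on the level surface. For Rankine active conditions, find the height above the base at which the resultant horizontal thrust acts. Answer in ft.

5.17 ft

K_a = 0.2827.
Triangular part P₁ = ½K_aγH² = 3077 at H/3 = 4.700 ft; rectangular part P₂ = K_a q H = 777.3 at H/2 = 7.050 ft.
ȳ = (P₁·4.700 + P₂·7.050)/(P₁+P₂) = 5.174 ft.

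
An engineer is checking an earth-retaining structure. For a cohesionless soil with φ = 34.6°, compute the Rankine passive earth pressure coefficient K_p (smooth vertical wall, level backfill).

3.63

K_p = (1 + sin φ)/(1 − sin φ) = tan²(45° + 34.6°/2) = 3.628.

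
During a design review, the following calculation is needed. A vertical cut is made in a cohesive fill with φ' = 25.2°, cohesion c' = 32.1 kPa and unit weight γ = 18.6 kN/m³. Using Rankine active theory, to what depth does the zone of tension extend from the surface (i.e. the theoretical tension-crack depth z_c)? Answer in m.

5.44 m

K_a = tan²(45° − 25.2°/2) = 0.4027; √K_a = 0.6346.
The active pressure is zero where K_a γ z = 2c√K_a, so z_c = 2c/(γ√K_a) = 2×32.1/(18.6×0.6346) = 5.439 m.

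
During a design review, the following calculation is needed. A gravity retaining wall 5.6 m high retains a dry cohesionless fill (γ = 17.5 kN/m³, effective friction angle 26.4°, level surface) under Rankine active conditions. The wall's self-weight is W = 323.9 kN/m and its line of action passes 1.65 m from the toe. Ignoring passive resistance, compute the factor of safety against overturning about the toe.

K_a = tan²(45° − 26.4°/2) = 0.3844.
P_a = ½K_aγH² = 0.5×0.3844×17.5×5.6² = 105.5 kN/m, acting at H/3 = 1.867 m above the base.
Overturning moment M_o = P_a × H/3 = 105.5 × 1.867 = 196.9.
Resisting moment M_r = W × 1.65 = 323.9 × 1.65 = 534.4.
FS_overturning = M_r/M_o = 534.4/196.9 = 2.714.

2.71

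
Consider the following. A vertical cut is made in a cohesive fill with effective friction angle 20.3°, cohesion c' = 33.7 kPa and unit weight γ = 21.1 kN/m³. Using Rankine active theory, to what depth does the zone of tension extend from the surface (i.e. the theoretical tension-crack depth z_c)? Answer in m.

K_a = tan²(45° − 20.3°/2) = 0.4849; √K_a = 0.6963.
The active pressure is zero where K_a γ z = 2c√K_a, so z_c = 2c/(γ√K_a) = 2×33.7/(21.1×0.6963) = 4.587 m.

4.59 m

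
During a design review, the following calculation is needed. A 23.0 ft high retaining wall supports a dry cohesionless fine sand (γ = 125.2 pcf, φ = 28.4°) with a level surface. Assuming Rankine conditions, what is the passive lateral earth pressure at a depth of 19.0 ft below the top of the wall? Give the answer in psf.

6690 psf

K_p = (1 + sin φ)/(1 − sin φ) = 2.814.
σ_h = K_p γ z = 2.814 × 125.2 × 19.0 = 6694 psf.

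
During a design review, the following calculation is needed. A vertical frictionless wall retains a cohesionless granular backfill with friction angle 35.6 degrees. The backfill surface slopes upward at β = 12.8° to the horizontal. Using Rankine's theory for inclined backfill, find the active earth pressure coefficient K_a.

0.281

K_a = cos β · (cos β − √(cos²β − cos²φ)) / (cos β + √(cos²β − cos²φ)).
cos β = 0.9751, cos φ = 0.8131, √(cos²β − cos²φ) = 0.5383.
K_a = 0.9751 × (0.9751 − 0.5383)/(0.9751 + 0.5383) = 0.2815.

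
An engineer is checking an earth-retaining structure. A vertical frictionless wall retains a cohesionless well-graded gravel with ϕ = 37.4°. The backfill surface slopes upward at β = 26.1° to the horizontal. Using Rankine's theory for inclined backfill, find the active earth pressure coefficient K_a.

K_a = cos β · (cos β − √(cos²β − cos²φ)) / (cos β + √(cos²β − cos²φ)).
cos β = 0.8980, cos φ = 0.7944, √(cos²β − cos²φ) = 0.4188.
K_a = 0.8980 × (0.8980 − 0.4188)/(0.8980 + 0.4188) = 0.3269.

0.327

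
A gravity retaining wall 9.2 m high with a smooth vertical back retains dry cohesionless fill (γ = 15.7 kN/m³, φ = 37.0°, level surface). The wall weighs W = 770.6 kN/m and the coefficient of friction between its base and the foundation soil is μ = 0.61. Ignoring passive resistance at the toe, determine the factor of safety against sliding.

2.85

K_a = tan²(45° − 37.0°/2) = 0.2486.
P_a = ½K_aγH² = 0.5×0.2486×15.7×9.2² = 165.2 kN/m, acting at H/3 = 3.067 m above the base.
FS_sliding = μW / P_a = 0.61×770.6 / 165.2 = 2.846.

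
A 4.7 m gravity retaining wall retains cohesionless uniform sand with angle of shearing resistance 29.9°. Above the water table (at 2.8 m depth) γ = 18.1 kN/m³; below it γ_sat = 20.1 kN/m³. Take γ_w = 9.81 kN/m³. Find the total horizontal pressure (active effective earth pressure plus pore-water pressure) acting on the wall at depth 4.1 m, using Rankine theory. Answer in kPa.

34.2 kPa

K_a = (1 − sin φ)/(1 + sin φ) = 0.3347.
γ' = 20.1 − 9.81 = 10.29 kN/m³.
Effective vertical stress at 4.1 m: σ'_v = 18.1×2.8 + 10.29×1.30 = 64.06 kPa.
σ'_h = K_a σ'_v = 0.3347 × 64.06 = 21.44 kPa; u = γ_w × 1.30 = 12.75 kPa.
Total σ_h = 21.44 + 12.75 = 34.19 kPa.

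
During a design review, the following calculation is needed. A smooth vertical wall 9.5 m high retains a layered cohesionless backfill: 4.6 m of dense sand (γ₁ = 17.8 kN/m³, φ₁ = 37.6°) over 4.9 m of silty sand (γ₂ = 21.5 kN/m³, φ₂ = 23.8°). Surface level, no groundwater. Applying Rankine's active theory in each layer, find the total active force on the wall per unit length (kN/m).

326 kN/m

K_a1 = tan²(45°−37.6°/2) = 0.2421; K_a2 = tan²(45°−23.8°/2) = 0.4250.
Layer 1: σ at base = K_a1 γ₁ h₁ = 19.83 kPa; P₁ = ½×19.83×4.6 = 45.60.
Layer 2: σ_v at top = γ₁h₁ = 81.88; σ_h top = K_a2×81.88 = 34.80; σ_h base = K_a2×(81.88+21.5×4.9) = 79.57.
P₂ = ½(34.80+79.57)×4.9 = 280.2. Total P_a = 45.60+280.2 = 325.8 kN/m.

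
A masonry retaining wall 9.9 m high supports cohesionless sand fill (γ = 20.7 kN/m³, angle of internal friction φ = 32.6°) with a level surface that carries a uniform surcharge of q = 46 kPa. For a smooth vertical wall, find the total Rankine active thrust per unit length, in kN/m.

K_a = tan²(45° − φ/2) = 0.2997.
Soil triangle: ½ K_a γ H² = 0.5×0.2997×20.7×9.9² = 304.1 kN/m.
Surcharge rectangle: K_a q H = 0.2997×46×9.9 = 136.5 kN/m.
Total = 304.1 + 136.5 = 440.6 kN/m.

441 kN/m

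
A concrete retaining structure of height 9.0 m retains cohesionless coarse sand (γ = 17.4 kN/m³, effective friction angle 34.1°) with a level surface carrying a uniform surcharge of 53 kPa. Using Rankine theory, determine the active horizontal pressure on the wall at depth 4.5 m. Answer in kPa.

37.0 kPa

K_a = (1 − sin φ)/(1 + sin φ) = 0.2815.
σ_v = γz + q = 17.4 × 4.5 + 53 = 131.3 kPa.
σ_h = K_a σ_v = 0.2815 × 131.3 = 36.96 kPa.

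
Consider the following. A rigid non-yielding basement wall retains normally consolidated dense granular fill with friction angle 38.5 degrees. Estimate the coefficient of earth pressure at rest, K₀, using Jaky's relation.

K₀ = 1 − sin φ' = 1 − sin 38.5° = 0.3775.

0.377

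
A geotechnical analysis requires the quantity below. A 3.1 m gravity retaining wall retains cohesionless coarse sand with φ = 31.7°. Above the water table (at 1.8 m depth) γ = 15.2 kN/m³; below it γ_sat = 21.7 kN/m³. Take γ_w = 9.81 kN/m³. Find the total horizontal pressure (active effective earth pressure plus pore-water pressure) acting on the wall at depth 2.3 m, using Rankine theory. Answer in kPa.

K_a = (1 − sin φ)/(1 + sin φ) = 0.3111.
γ' = 21.7 − 9.81 = 11.89 kN/m³.
Effective vertical stress at 2.3 m: σ'_v = 15.2×1.8 + 11.89×0.500 = 33.30 kPa.
σ'_h = K_a σ'_v = 0.3111 × 33.30 = 10.36 kPa; u = γ_w × 0.500 = 4.905 kPa.
Total σ_h = 10.36 + 4.905 = 15.27 kPa.

15.3 kPa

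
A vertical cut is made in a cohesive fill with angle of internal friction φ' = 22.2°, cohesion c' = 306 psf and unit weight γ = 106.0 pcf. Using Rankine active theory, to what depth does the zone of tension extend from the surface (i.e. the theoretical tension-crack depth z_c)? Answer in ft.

8.59 ft

K_a = tan²(45° − 22.2°/2) = 0.4515; √K_a = 0.6720.
The active pressure is zero where K_a γ z = 2c√K_a, so z_c = 2c/(γ√K_a) = 2×306/(106.0×0.6720) = 8.592 ft.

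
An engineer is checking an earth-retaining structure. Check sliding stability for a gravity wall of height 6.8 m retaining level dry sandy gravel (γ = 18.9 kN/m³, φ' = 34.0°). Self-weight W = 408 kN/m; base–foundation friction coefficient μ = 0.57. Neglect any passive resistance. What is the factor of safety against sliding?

K_a = tan²(45° − 34.0°/2) = 0.2827.
P_a = ½K_aγH² = 0.5×0.2827×18.9×6.8² = 123.5 kN/m, acting at H/3 = 2.267 m above the base.
FS_sliding = μW / P_a = 0.57×408 / 123.5 = 1.883.

1.88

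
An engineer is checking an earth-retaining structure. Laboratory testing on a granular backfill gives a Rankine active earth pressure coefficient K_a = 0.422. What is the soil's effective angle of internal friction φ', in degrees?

24.0°

K_a = tan²(45° − φ/2) ⇒ 45° − φ/2 = arctan(√0.422) = 33.01°.
φ = 2(45° − 33.01°) = 23.98°.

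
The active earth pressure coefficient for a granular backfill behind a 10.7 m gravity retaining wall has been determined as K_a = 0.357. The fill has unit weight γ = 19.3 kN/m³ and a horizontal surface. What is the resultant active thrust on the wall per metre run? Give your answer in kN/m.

P = ½ K_a γ H² = 0.5 × 0.357 × 19.3 × 10.7² = 394.4 kN/m.

394 kN/m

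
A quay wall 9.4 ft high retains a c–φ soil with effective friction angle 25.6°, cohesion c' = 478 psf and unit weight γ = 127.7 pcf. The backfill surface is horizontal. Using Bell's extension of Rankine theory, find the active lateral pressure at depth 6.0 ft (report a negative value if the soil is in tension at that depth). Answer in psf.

-298 psf

K_a = (1 − sin φ)/(1 + sin φ) = 0.3966.
σ_a = K_a γ z − 2c√K_a = 0.3966×127.7×6.0 − 2×478×0.6297 = -298.2 psf.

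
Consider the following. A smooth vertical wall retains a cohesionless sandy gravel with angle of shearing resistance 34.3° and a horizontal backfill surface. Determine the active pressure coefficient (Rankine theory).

0.279

K_a = tan²(45° − φ/2) = tan²(27.85°) = 0.2792.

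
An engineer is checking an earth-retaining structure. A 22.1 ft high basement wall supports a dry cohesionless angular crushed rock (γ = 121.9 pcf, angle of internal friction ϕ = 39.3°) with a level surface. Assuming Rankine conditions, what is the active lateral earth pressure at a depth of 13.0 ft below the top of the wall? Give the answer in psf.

K_a = (1 − sin φ)/(1 + sin φ) = 0.2245.
σ_h = K_a γ z = 0.2245 × 121.9 × 13.0 = 355.7 psf.

356 psf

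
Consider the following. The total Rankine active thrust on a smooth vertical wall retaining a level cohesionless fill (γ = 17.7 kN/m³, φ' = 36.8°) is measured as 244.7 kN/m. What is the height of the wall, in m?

K_a = 0.2508. P_a = ½ K_a γ H² ⇒ H = √(2P_a/(K_a γ)).
H = √(2×244.7/(0.2508×17.7)) = 10.50 m.

10.5 m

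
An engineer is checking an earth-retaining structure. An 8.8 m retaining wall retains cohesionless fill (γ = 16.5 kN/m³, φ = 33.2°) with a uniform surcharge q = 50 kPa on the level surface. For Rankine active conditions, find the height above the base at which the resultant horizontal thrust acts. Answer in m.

3.53 m

K_a = 0.2924.
Triangular part P₁ = ½K_aγH² = 186.8 at H/3 = 2.933 m; rectangular part P₂ = K_a q H = 128.6 at H/2 = 4.400 m.
ȳ = (P₁·2.933 + P₂·4.400)/(P₁+P₂) = 3.531 m.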